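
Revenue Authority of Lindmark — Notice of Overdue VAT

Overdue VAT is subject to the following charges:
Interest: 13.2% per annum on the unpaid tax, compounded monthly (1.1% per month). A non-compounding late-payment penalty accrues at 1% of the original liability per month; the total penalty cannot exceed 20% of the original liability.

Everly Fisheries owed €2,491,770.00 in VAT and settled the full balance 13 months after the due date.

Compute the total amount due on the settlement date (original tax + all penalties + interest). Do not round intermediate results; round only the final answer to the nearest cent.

€3,196,515.68

Penalty: 13 × 1% × €2,491,770.00 = €323,930.10 (below the 20% cap of €498,354.00)
Interest: €2,491,770.00 × ((1 + 0.011)^13 − 1) = €2,491,770.00 × 0.1528293… = €380,815.5761…
Total = €2,491,770.00 + €323,930.1000 + €380,815.5761… = €3,196,515.68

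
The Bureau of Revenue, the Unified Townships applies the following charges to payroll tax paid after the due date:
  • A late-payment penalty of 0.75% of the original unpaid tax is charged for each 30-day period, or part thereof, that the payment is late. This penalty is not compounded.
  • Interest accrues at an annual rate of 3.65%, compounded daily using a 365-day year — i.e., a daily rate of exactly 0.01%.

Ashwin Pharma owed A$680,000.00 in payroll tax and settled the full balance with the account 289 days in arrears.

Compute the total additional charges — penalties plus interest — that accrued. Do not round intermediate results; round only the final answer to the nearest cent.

A$70,937.72

Penalty periods: ⌈289/30⌉ = 10; penalty = 10 × 0.75% × A$680,000.00 = A$51,000.00
Interest: A$680,000.00 × ((1 + 0.0001)^289 − 1) = A$680,000.00 × 0.02932017… = A$19,937.7155…
Penalties + interest = A$51,000.0000 + A$19,937.7155… = A$70,937.72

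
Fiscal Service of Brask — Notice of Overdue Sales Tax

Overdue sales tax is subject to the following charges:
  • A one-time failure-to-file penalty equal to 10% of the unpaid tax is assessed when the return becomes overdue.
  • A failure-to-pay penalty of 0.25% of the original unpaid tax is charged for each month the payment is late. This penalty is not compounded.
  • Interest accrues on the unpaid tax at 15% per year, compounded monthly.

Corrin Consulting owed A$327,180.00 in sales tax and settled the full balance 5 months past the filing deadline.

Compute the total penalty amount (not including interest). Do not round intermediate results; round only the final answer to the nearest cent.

A$36,807.75

Failure-to-file penalty: 10% × A$327,180.00 = A$32,718.00
Failure-to-pay penalty: 5 × 0.25% × A$327,180.00 = A$4,089.75
Total penalty = A$32,718.00 + A$4,089.75 = A$36,807.75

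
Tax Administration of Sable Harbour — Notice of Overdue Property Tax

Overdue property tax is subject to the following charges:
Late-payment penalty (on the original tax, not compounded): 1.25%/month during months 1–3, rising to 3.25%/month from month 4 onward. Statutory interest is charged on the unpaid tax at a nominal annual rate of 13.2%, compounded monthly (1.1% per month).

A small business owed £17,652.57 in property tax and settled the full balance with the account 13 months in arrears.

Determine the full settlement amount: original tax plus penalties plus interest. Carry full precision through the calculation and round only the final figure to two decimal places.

£26,749.46

Penalty, months 1–3: 3 × 1.25% × £17,652.57 = £661.97…
Penalty, months 4–13: 10 × 3.25% × £17,652.57 = £5,737.09…
Interest: £17,652.57 × ((1 + 0.011)^13 − 1) = £17,652.57 × 0.1528293… = £2,697.8307…
Total = £17,652.57 + £6,399.0566… + £2,697.8307… = £26,749.46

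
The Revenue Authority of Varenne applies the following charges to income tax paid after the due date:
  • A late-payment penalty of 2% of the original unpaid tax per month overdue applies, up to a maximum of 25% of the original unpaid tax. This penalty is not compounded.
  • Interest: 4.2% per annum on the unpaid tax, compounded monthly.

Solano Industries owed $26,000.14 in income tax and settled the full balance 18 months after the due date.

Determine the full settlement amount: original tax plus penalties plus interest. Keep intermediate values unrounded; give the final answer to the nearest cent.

Penalty (uncapped): 18 × 2% × $26,000.14 = $9,360.05…; cap = 25% × $26,000.14 = $6,500.04… → penalty = $6,500.04…
Interest (4.2%/yr ÷ 12 = 0.35%/month): $26,000.14 × ((1 + 0.0035)^18 − 1) = $1,687.6613…
Total = $26,000.14 + $6,500.0350 + $1,687.6613… = $34,187.84

$34,187.84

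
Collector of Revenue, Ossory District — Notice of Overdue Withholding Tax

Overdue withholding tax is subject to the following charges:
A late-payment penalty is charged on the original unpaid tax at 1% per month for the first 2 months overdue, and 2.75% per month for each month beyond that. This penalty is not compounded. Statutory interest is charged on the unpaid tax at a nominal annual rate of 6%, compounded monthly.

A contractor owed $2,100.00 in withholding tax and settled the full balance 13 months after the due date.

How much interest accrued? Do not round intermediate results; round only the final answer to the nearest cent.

Interest (6%/yr ÷ 12 = 0.5%/month): $2,100.00 × ((1 + 0.005)^13 − 1) = $140.6710…

$140.67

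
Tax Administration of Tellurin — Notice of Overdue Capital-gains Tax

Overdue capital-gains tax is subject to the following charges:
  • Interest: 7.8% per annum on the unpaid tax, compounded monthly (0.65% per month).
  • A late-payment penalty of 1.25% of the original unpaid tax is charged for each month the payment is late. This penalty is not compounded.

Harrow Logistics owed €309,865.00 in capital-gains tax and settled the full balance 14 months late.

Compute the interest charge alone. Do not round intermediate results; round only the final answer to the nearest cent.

Interest: €309,865.00 × ((1 + 0.0065)^14 − 1) = €309,865.00 × 0.0949465… = €29,420.6046…

€29,420.60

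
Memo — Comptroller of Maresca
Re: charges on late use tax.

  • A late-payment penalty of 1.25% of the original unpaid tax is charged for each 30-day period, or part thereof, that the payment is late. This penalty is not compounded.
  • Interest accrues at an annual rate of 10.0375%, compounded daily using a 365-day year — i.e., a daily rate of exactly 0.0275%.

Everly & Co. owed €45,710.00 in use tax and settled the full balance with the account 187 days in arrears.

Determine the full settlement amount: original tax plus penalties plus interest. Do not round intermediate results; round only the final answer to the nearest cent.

€52,121.41

Penalty periods: ⌈187/30⌉ = 7; penalty = 7 × 1.25% × €45,710.00 = €3,999.63…
Interest: €45,710.00 × ((1 + 0.000275)^187 − 1) = €45,710.00 × 0.05276278… = €2,411.7868…
Total = €45,710.00 + €3,999.6250 + €2,411.7868… = €52,121.41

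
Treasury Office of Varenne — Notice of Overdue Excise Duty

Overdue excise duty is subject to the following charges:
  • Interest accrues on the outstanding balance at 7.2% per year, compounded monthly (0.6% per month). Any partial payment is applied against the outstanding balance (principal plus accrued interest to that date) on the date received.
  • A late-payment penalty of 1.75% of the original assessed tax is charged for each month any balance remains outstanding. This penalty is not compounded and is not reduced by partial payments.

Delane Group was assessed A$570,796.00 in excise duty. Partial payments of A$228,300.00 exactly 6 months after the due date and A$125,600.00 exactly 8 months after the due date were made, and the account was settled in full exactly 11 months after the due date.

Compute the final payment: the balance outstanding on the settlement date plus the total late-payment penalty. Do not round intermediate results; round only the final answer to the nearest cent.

Balance at month 6: A$570,796.0000 × (1 + 0.006)^6 = A$591,655.3628…
After A$228,300.00 payment: A$591,655.3628… − A$228,300.00 = A$363,355.3628…
Balance at month 8: A$363,355.3628… × (1 + 0.006)^2 = A$367,728.7079…
After A$125,600.00 payment: A$367,728.7079… − A$125,600.00 = A$242,128.7079…
Balance at month 11: A$242,128.7079… × (1 + 0.006)^3 = A$246,513.2269…
Penalty: 11 × 1.75% × A$570,796.00 = A$109,878.23
Final settlement = outstanding balance + penalty = A$246,513.2269… + A$109,878.23 = A$356,391.46

A$356,391.46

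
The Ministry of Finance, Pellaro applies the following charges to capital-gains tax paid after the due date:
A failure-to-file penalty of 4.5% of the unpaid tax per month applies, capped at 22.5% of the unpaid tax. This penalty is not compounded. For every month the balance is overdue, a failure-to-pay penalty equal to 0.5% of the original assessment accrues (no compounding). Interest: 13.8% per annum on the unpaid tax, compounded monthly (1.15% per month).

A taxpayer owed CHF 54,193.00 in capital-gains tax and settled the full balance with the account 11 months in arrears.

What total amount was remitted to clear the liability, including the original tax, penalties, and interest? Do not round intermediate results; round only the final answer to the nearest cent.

CHF 76,630.56

Failure-to-file: 11 × 4.5% × CHF 54,193.00 = CHF 26,825.54…, capped at 22.5% × CHF 54,193.00 = CHF 12,193.43…
Failure-to-pay penalty: 11 × 0.5% × CHF 54,193.00 = CHF 2,980.62…
Interest: CHF 54,193.00 × ((1 + 0.0115)^11 − 1) = CHF 54,193.00 × 0.1340306… = CHF 7,263.5181…
Total = CHF 54,193.00 + CHF 15,174.0400 + CHF 7,263.5181… = CHF 76,630.56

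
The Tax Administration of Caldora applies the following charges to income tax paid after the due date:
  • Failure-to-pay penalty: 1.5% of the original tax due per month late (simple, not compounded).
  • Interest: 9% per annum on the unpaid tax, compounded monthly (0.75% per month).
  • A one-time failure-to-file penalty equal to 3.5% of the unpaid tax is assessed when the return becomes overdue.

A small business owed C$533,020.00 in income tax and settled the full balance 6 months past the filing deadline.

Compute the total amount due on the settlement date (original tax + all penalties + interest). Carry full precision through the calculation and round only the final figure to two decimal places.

Failure-to-file penalty: 3.5% × C$533,020.00 = C$18,655.70
Failure-to-pay penalty: 6 × 1.5% × C$533,020.00 = C$47,971.80
Interest: C$533,020.00 × ((1 + 0.0075)^6 − 1) = C$533,020.00 × 0.0458522… = C$24,440.1584…
Total = C$533,020.00 + C$66,627.5000 + C$24,440.1584… = C$624,087.66

C$624,087.66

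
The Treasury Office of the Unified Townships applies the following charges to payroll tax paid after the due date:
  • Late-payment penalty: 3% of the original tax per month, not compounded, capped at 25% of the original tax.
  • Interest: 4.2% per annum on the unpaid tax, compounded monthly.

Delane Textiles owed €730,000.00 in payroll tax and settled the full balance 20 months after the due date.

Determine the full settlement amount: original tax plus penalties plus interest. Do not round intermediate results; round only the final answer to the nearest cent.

Penalty (uncapped): 20 × 3% × €730,000.00 = €438,000.00; cap = 25% × €730,000.00 = €182,500.00 → penalty = €182,500.00
Interest (4.2%/yr ÷ 12 = 0.35%/month): €730,000.00 × ((1 + 0.0035)^20 − 1) = €52,835.2923…
Total = €730,000.00 + €182,500.0000 + €52,835.2923… = €965,335.29

€965,335.29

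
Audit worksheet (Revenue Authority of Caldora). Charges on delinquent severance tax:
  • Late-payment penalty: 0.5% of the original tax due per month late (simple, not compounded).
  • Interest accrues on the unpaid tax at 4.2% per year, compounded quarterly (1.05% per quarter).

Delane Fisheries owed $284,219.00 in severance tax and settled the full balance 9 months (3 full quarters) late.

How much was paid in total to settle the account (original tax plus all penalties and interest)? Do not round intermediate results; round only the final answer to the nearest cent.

$306,056.09

Late-payment penalty: 9 × 0.5% × $284,219.00 = $12,789.86…
Interest: $284,219.00 × ((1 + 0.0105)^3 − 1) = $284,219.00 × 0.0318319… = $9,047.2330…
Total = $284,219.00 + $12,789.8550 + $9,047.2330… = $306,056.09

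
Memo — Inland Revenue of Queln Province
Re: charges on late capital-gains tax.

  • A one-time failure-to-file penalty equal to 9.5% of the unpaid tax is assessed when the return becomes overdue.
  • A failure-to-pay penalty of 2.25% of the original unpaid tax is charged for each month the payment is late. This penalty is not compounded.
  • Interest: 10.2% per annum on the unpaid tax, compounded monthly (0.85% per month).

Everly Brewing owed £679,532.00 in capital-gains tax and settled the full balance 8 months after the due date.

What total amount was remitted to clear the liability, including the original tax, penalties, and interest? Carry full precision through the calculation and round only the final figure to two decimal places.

Failure-to-file penalty: 9.5% × £679,532.00 = £64,555.54
Failure-to-pay penalty: 8 × 2.25% × £679,532.00 = £122,315.76
Interest: £679,532.00 × ((1 + 0.0085)^8 − 1) = £679,532.00 × 0.0700578… = £47,606.4890…
Total = £679,532.00 + £186,871.3000 + £47,606.4890… = £914,009.79

£914,009.79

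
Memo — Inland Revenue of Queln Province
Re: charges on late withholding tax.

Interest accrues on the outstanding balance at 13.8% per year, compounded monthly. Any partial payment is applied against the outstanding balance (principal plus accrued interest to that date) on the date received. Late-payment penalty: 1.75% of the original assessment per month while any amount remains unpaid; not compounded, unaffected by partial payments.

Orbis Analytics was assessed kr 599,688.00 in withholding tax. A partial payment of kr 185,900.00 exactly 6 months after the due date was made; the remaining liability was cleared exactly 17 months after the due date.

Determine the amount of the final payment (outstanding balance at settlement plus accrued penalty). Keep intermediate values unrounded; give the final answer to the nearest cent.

Monthly rate = 13.8% ÷ 12 = 1.15%
Balance at month 6: kr 599,688.0000 × (1 + 0.0115)^6 = kr 642,274.5021…
After kr 185,900.00 payment: kr 642,274.5021… − kr 185,900.00 = kr 456,374.5021…
Balance at month 17: kr 456,374.5021… × (1 + 0.0115)^11 = kr 517,542.6323…
Penalty: 17 × 1.75% × kr 599,688.00 = kr 178,407.18
Final settlement = outstanding balance + penalty = kr 517,542.6323… + kr 178,407.18 = kr 695,949.81

kr 695,949.81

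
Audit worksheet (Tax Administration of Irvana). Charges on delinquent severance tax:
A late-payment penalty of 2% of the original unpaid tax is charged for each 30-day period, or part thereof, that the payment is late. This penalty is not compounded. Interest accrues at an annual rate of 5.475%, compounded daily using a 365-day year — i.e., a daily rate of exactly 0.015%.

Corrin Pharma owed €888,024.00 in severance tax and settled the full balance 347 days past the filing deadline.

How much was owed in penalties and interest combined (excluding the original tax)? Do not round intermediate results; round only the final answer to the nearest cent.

Penalty periods: ⌈347/30⌉ = 12; penalty = 12 × 2% × €888,024.00 = €213,125.76
Interest: €888,024.00 × ((1 + 0.00015)^347 − 1) = €888,024.00 × 0.05342430… = €47,442.0612…
Penalties + interest = €213,125.7600 + €47,442.0612… = €260,567.82

€260,567.82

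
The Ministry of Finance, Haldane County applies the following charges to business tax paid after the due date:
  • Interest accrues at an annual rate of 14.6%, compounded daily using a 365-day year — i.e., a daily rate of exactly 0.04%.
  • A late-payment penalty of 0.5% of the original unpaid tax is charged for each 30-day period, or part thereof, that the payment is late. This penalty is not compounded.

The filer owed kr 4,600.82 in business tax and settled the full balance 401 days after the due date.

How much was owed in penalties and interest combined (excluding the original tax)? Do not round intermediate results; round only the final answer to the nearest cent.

Penalty periods: ⌈401/30⌉ = 14; penalty = 14 × 0.5% × kr 4,600.82 = kr 322.06…
Interest: kr 4,600.82 × ((1 + 0.0004)^401 − 1) = kr 4,600.82 × 0.17394272… = kr 800.2791…
Penalties + interest = kr 322.0574 + kr 800.2791… = kr 1,122.34

kr 1,122.34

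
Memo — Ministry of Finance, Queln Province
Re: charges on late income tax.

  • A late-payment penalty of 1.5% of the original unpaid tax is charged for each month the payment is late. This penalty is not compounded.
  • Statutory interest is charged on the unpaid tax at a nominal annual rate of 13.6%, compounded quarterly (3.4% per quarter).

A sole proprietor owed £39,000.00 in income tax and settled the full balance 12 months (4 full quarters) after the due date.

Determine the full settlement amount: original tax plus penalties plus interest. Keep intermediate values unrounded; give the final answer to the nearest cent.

Late-payment penalty = 1.5% × £39,000.00 × 12 mo = £7,020.00
Interest: £39,000.00 × ((1 + 0.034)^4 − 1) = £39,000.00 × 0.1430946… = £5,580.6875…
Total = £39,000.00 + £7,020.0000 + £5,580.6875… = £51,600.69

£51,600.69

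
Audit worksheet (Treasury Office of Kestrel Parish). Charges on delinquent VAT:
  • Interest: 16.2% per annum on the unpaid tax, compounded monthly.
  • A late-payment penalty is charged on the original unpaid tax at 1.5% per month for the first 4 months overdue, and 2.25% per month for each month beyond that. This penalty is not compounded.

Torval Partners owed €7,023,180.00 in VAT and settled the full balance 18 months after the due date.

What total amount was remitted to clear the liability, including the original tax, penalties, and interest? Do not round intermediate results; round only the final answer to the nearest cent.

Penalty, months 1–4: 4 × 1.5% × €7,023,180.00 = €421,390.80
Penalty, months 5–18: 14 × 2.25% × €7,023,180.00 = €2,212,301.70
Interest (16.2%/yr ÷ 12 = 1.35%/month): €7,023,180.00 × ((1 + 0.0135)^18 − 1) = €1,917,310.6596…
Total = €7,023,180.00 + €2,633,692.5000 + €1,917,310.6596… = €11,574,183.16

€11,574,183.16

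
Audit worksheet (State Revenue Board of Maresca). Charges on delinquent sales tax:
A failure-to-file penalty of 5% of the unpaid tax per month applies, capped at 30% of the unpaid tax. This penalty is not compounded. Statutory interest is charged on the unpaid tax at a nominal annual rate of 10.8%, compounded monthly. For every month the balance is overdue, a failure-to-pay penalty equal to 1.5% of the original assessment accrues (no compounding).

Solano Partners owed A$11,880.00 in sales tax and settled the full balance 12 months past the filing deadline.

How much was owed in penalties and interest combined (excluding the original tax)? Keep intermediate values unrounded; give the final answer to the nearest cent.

Failure-to-file: 12 × 5% × A$11,880.00 = A$7,128.00, capped at 30% × A$11,880.00 = A$3,564.00
Failure-to-pay penalty = 1.5% × A$11,880.00 × 12 mo = A$2,138.40
Interest (10.8%/yr ÷ 12 = 0.9%/month): A$11,880.00 × ((1 + 0.009)^12 − 1) = A$1,348.4949…
Penalties + interest = A$5,702.4000 + A$1,348.4949… = A$7,050.89

A$7,050.89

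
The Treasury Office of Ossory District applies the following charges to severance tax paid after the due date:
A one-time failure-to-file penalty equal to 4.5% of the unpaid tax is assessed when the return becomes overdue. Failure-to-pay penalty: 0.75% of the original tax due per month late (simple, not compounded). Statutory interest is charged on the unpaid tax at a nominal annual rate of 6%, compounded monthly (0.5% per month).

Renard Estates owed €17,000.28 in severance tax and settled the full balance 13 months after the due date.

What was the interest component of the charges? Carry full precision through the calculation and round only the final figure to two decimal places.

Interest: €17,000.28 × ((1 + 0.005)^13 − 1) = €17,000.28 × 0.0669862… = €1,138.7842…

€1,138.78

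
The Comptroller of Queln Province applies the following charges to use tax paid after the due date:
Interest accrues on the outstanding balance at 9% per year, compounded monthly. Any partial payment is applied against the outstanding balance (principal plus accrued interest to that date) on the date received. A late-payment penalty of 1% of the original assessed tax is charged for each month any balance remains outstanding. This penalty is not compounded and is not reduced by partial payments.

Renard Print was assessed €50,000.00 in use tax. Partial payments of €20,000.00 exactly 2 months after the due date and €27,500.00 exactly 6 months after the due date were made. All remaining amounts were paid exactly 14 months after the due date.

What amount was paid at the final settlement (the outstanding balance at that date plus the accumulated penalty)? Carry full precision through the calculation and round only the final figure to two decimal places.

Monthly rate = 9% ÷ 12 = 0.75%
Balance at month 2: €50,000.0000 × (1 + 0.0075)^2 = €50,752.8125
After €20,000.00 payment: €50,752.8125 − €20,000.00 = €30,752.8125
Balance at month 6: €30,752.8125 × (1 + 0.0075)^4 = €31,685.8279…
After €27,500.00 payment: €31,685.8279… − €27,500.00 = €4,185.8279…
Balance at month 14: €4,185.8279… × (1 + 0.0075)^8 = €4,443.6701…
Penalty: 14 × 1% × €50,000.00 = €7,000.00
Final settlement = outstanding balance + penalty = €4,443.6701… + €7,000.00 = €11,443.67

€11,443.67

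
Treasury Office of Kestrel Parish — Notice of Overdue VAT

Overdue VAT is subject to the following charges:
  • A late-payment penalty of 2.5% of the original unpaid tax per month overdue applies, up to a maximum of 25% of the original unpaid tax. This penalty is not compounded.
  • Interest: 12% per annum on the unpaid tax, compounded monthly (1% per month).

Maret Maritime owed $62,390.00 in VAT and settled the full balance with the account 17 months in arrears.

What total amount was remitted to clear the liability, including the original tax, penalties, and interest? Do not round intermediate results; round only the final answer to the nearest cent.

$89,486.25

Penalty (uncapped): 17 × 2.5% × $62,390.00 = $26,515.75; cap = 25% × $62,390.00 = $15,597.50 → penalty = $15,597.50
Interest: $62,390.00 × ((1 + 0.01)^17 − 1) = $62,390.00 × 0.1843044… = $11,498.7535…
Total = $62,390.00 + $15,597.5000 + $11,498.7535… = $89,486.25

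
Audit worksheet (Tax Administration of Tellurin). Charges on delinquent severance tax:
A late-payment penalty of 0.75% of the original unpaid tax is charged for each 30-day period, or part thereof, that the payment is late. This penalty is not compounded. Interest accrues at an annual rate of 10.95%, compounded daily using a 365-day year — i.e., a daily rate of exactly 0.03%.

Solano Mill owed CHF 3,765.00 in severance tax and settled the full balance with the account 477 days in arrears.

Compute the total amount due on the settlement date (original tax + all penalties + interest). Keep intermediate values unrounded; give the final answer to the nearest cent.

CHF 4,795.93

Penalty periods: ⌈477/30⌉ = 16; penalty = 16 × 0.75% × CHF 3,765.00 = CHF 451.80
Interest: CHF 3,765.00 × ((1 + 0.0003)^477 − 1) = CHF 3,765.00 × 0.15382042… = CHF 579.1339…
Total = CHF 3,765.00 + CHF 451.8000 + CHF 579.1339… = CHF 4,795.93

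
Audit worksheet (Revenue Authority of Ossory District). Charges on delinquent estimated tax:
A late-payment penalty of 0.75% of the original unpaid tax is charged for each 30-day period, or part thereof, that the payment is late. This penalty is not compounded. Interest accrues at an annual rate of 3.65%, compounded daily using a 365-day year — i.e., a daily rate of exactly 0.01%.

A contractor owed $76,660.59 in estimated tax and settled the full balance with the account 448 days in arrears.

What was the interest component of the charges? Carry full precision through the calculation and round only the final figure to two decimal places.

Interest: $76,660.59 × ((1 + 0.0001)^448 − 1) = $76,660.59 × 0.04581633… = $3,512.3071…

$3,512.31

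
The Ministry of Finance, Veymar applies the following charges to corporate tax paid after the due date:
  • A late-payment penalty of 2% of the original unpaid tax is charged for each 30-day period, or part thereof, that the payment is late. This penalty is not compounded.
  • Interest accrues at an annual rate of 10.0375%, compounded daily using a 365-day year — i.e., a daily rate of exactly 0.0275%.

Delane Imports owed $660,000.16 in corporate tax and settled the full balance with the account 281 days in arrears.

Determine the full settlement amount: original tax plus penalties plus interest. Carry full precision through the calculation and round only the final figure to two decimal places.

$845,016.46

Penalty periods: ⌈281/30⌉ = 10; penalty = 10 × 2% × $660,000.16 = $132,000.03…
Interest: $660,000.16 × ((1 + 0.000275)^281 − 1) = $660,000.16 × 0.08032765… = $53,016.2632…
Total = $660,000.16 + $132,000.0320 + $53,016.2632… = $845,016.46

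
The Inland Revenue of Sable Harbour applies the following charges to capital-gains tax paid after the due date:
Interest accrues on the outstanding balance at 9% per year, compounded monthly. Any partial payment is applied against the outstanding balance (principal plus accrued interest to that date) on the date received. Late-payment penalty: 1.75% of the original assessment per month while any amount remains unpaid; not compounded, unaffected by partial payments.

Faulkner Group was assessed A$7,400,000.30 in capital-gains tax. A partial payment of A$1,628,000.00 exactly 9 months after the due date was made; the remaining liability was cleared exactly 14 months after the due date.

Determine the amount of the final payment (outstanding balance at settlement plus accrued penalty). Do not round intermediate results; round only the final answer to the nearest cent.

A$8,339,066.67

Monthly rate = 9% ÷ 12 = 0.75%
Balance at month 9: A$7,400,000.3000 × (1 + 0.0075)^9 = A$7,914,750.5308…
After A$1,628,000.00 payment: A$7,914,750.5308… − A$1,628,000.00 = A$6,286,750.5308…
Balance at month 14: A$6,286,750.5308… × (1 + 0.0075)^5 = A$6,526,066.5947…
Penalty: 14 × 1.75% × A$7,400,000.30 = A$1,813,000.07…
Final settlement = outstanding balance + penalty = A$6,526,066.5947… + A$1,813,000.07… = A$8,339,066.67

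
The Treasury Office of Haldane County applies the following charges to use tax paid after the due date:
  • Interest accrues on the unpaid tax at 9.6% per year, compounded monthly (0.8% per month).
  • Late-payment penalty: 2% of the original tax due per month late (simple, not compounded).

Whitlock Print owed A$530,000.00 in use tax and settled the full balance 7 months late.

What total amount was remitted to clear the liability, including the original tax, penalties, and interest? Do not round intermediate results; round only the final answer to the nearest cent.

A$634,601.89

Late-payment penalty = 2% × A$530,000.00 × 7 mo = A$74,200.00
Interest: A$530,000.00 × ((1 + 0.008)^7 − 1) = A$530,000.00 × 0.0573621… = A$30,401.8939…
Total = A$530,000.00 + A$74,200.0000 + A$30,401.8939… = A$634,601.89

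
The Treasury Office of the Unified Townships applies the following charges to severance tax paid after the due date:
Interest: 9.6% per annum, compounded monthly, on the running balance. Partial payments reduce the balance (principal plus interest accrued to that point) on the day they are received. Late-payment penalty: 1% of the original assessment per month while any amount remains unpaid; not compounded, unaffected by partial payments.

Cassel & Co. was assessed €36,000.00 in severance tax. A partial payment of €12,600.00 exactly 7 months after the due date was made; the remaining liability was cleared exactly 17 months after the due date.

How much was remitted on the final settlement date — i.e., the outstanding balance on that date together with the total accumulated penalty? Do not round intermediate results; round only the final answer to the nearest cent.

Monthly rate = 9.6% ÷ 12 = 0.8%
Balance at month 7: €36,000.0000 × (1 + 0.008)^7 = €38,065.0343…
After €12,600.00 payment: €38,065.0343… − €12,600.00 = €25,465.0343…
Balance at month 17: €25,465.0343… × (1 + 0.008)^10 = €27,577.1630…
Penalty: 17 × 1% × €36,000.00 = €6,120.00
Final settlement = outstanding balance + penalty = €27,577.1630… + €6,120.00 = €33,697.16

€33,697.16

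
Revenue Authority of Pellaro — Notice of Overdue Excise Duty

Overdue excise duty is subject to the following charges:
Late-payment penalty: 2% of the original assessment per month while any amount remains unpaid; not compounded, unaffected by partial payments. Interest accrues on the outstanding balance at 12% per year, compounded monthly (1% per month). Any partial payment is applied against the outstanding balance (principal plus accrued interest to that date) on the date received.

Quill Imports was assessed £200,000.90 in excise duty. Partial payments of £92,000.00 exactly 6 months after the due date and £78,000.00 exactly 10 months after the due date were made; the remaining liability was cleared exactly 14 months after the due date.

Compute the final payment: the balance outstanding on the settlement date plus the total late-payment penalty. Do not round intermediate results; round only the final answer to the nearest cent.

Balance at month 6: £200,000.9000 × (1 + 0.01)^6 = £212,304.9855…
After £92,000.00 payment: £212,304.9855… − £92,000.00 = £120,304.9855…
Balance at month 10: £120,304.9855… × (1 + 0.01)^4 = £125,189.8503…
After £78,000.00 payment: £125,189.8503… − £78,000.00 = £47,189.8503…
Balance at month 14: £47,189.8503… × (1 + 0.01)^4 = £49,105.9475…
Penalty: 14 × 2% × £200,000.90 = £56,000.25…
Final settlement = outstanding balance + penalty = £49,105.9475… + £56,000.25… = £105,106.20

£105,106.20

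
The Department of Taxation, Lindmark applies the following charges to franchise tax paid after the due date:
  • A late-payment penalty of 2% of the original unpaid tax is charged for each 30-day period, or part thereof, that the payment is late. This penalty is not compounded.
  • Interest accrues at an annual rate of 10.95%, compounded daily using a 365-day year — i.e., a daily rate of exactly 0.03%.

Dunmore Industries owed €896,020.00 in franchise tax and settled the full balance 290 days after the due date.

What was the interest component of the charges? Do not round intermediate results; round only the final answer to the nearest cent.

€81,432.49

Interest: €896,020.00 × ((1 + 0.0003)^290 − 1) = €896,020.00 × 0.09088245… = €81,432.4897…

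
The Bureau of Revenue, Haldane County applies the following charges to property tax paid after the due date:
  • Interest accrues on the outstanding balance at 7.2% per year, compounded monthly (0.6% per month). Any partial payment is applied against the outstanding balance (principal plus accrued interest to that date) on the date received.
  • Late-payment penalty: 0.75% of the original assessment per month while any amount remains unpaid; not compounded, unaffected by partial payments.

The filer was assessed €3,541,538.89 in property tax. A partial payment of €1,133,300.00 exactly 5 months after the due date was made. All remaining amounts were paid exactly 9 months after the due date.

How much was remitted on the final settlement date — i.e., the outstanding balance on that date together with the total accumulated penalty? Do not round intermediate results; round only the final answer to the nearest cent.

Balance at month 5: €3,541,538.8900 × (1 + 0.006)^5 = €3,649,067.6834…
After €1,133,300.00 payment: €3,649,067.6834… − €1,133,300.00 = €2,515,767.6834…
Balance at month 9: €2,515,767.6834… × (1 + 0.006)^4 = €2,576,691.6905…
Penalty: 9 × 0.75% × €3,541,538.89 = €239,053.88…
Final settlement = outstanding balance + penalty = €2,576,691.6905… + €239,053.88… = €2,815,745.57

€2,815,745.57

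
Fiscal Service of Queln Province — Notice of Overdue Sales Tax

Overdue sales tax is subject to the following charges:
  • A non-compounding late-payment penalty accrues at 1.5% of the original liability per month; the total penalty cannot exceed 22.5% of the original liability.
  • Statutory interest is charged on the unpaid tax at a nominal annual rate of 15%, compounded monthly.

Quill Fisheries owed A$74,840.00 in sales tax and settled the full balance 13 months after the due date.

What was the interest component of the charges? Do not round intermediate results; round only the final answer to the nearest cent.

A$13,116.75

Interest (15%/yr ÷ 12 = 1.25%/month): A$74,840.00 × ((1 + 0.0125)^13 − 1) = A$13,116.7540…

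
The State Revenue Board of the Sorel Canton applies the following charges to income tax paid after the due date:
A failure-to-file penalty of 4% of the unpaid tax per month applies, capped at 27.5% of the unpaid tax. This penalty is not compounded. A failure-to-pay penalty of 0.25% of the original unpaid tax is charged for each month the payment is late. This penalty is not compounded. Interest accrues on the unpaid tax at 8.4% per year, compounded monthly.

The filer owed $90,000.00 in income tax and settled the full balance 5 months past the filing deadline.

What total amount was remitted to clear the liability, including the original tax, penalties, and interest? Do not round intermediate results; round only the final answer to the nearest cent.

$112,319.41

Failure-to-file: 5 × 4% × $90,000.00 = $18,000.00 (under the 27.5% cap)
Failure-to-pay penalty = 0.25% × $90,000.00 × 5 mo = $1,125.00
Interest (8.4%/yr ÷ 12 = 0.7%/month): $90,000.00 × ((1 + 0.007)^5 − 1) = $3,194.4098…
Total = $90,000.00 + $19,125.0000 + $3,194.4098… = $112,319.41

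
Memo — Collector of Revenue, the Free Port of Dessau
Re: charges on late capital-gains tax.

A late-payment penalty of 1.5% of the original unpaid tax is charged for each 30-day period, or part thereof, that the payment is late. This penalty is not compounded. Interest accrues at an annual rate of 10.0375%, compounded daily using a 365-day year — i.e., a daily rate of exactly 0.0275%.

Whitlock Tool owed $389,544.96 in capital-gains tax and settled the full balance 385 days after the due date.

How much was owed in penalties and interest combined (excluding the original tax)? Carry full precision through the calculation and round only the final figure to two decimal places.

$119,460.48

Penalty periods: ⌈385/30⌉ = 13; penalty = 13 × 1.5% × $389,544.96 = $75,961.27…
Interest: $389,544.96 × ((1 + 0.000275)^385 − 1) = $389,544.96 × 0.11166673… = $43,499.2107…
Penalties + interest = $75,961.2672 + $43,499.2107… = $119,460.48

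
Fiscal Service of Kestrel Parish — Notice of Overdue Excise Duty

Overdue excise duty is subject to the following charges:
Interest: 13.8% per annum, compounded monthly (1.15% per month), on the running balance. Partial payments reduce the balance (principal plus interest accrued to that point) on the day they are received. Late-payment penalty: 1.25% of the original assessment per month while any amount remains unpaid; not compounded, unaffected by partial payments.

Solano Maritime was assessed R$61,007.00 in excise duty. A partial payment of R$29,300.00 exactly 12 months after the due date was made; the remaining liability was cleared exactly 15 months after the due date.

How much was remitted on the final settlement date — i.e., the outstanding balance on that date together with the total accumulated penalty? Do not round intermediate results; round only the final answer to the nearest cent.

R$53,537.87

Balance at month 12: R$61,007.0000 × (1 + 0.0115)^12 = R$69,979.4161…
After R$29,300.00 payment: R$69,979.4161… − R$29,300.00 = R$40,679.4161…
Balance at month 15: R$40,679.4161… × (1 + 0.0115)^3 = R$42,099.0574…
Penalty: 15 × 1.25% × R$61,007.00 = R$11,438.81…
Final settlement = outstanding balance + penalty = R$42,099.0574… + R$11,438.81… = R$53,537.87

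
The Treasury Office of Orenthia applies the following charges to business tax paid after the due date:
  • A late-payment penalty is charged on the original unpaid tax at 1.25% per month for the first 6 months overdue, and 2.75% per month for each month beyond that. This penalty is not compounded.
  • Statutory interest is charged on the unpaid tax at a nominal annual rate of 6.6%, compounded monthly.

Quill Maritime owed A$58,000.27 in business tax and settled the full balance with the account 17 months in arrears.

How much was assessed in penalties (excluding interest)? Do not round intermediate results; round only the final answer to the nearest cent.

A$21,895.10

Penalty, months 1–6: 6 × 1.25% × A$58,000.27 = A$4,350.02…
Penalty, months 7–17: 11 × 2.75% × A$58,000.27 = A$17,545.08…
Total penalty = A$4,350.02… + A$17,545.08… = A$21,895.10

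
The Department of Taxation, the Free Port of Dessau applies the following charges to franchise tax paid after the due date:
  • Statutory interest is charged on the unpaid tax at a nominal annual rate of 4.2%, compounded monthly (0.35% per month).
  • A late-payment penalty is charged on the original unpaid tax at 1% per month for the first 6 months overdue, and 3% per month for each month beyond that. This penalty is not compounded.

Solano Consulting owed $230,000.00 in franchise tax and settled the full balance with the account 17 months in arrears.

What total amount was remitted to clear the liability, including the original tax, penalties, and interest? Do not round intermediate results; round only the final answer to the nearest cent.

Penalty, months 1–6: 6 × 1% × $230,000.00 = $13,800.00
Penalty, months 7–17: 11 × 3% × $230,000.00 = $75,900.00
Interest: $230,000.00 × ((1 + 0.0035)^17 − 1) = $230,000.00 × 0.0611955… = $14,074.9685…
Total = $230,000.00 + $89,700.0000 + $14,074.9685… = $333,774.97

$333,774.97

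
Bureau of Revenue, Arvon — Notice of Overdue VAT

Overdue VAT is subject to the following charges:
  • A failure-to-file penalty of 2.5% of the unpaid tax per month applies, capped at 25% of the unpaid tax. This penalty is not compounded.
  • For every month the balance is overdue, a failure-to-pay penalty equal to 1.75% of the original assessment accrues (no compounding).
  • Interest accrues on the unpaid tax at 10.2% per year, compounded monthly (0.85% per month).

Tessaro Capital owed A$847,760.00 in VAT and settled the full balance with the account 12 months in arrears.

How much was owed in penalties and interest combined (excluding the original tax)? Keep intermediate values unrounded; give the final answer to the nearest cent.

Failure-to-file: 12 × 2.5% × A$847,760.00 = A$254,328.00, capped at 25% × A$847,760.00 = A$211,940.00
Failure-to-pay penalty: 12 × 1.75% × A$847,760.00 = A$178,029.60
Interest: A$847,760.00 × ((1 + 0.0085)^12 − 1) = A$847,760.00 × 0.1069062… = A$90,630.8229…
Penalties + interest = A$389,969.6000 + A$90,630.8229… = A$480,600.42

A$480,600.42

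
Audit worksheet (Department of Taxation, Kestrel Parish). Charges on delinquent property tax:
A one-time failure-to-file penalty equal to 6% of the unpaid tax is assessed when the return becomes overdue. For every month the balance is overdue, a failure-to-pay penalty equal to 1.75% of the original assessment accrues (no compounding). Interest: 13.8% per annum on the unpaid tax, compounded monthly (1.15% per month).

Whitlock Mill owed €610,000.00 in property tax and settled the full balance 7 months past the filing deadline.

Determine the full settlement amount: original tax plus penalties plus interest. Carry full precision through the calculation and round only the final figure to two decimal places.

€772,156.97

Failure-to-file penalty: 6% × €610,000.00 = €36,600.00
Failure-to-pay penalty = 1.75% × €610,000.00 × 7 mo = €74,725.00
Interest: €610,000.00 × ((1 + 0.0115)^7 − 1) = €610,000.00 × 0.0833311… = €50,831.9692…
Total = €610,000.00 + €111,325.0000 + €50,831.9692… = €772,156.97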